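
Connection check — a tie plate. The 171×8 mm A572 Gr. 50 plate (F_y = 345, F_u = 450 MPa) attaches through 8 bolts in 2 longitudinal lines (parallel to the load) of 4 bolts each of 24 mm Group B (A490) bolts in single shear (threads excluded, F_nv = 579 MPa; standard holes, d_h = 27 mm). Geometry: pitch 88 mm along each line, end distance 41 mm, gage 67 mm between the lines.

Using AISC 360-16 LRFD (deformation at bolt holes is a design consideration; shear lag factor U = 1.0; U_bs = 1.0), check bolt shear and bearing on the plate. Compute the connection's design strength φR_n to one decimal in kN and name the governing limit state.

Bolt shear: A_b = π(24)²/4 = 452.39 mm². φR_n = 0.75 × 579 × 452.39 × 8 × 1 = 1571.6 kN.
Bearing (8 mm plate, F_u = 450 MPa): end bolts L_c = 41 − 27/2 = 27.5, R_n = min(1.2×27.5×8×450, 2.4×24×8×450) = 118.8 kN/bolt; interior L_c = 88 − 27 = 61, R_n = 207.36 kN/bolt. φR_n = 0.75 × (2×118.8 + 6×207.36) = 1111.3 kN.
Governing: min(1571.6, 1111.3) = 1111.3 kN → bearing.

1111.3 kN (bearing governs)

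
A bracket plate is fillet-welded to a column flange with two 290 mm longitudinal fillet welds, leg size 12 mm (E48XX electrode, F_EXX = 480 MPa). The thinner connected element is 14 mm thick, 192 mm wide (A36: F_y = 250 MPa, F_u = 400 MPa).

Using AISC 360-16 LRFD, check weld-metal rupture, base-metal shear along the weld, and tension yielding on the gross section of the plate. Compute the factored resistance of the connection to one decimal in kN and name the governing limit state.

Weld metal: throat = 0.707×12 = 8.484 mm, L = 2×290 = 580 mm. φR_n = 0.75 × 0.6 × 480 × 8.484 × 580 = 1062.9 kN.
Base metal shear (14 mm plate): yield φR_n = 1.0×0.6×250×14×580 = 1218.0 kN; rupture φR_n = 0.75×0.6×400×14×580 = 1461.6 kN; take 1218.0 kN (yield).
Tension yield (gross): A_g = 192×14 = 2688 mm². φR_n = 0.90 × 250 × 2688 = 604.8 kN.
Governing: min(1062.9, 1218.0, 604.8) = 604.8 kN → gross-section yield.

604.8 kN (gross-section yield governs)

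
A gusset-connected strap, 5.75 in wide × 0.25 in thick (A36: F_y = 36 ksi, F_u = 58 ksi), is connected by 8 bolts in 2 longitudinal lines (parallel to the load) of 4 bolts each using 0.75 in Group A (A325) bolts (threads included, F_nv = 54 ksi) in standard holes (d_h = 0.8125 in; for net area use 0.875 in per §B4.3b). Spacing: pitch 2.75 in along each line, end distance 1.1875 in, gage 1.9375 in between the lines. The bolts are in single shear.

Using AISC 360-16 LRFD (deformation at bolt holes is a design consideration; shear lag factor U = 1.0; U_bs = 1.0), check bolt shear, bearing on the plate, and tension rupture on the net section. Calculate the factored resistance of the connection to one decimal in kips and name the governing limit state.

Bolt shear: A_b = π(0.75)²/4 = 0.44179 in². φR_n = 0.75 × 54 × 0.44179 × 8 × 1 = 143.1 kips.
Bearing (0.25 in plate, F_u = 58 ksi): end bolts L_c = 1.1875 − 0.8125/2 = 0.78125, R_n = min(1.2×0.78125×0.25×58, 2.4×0.75×0.25×58) = 13.594 kips/bolt; interior L_c = 2.75 − 0.8125 = 1.9375, R_n = 26.1 kips/bolt. φR_n = 0.75 × (2×13.594 + 6×26.1) = 137.8 kips.
Tension rupture (net): A_n = (5.75 − 2×0.875)×0.25 = 1 in² (U = 1.0, A_e = A_n). φR_n = 0.75 × 58 × 1 = 43.5 kips.
Governing: min(143.1, 137.8, 43.5) = 43.5 kips → net-section rupture.

43.5 kips (net-section rupture governs)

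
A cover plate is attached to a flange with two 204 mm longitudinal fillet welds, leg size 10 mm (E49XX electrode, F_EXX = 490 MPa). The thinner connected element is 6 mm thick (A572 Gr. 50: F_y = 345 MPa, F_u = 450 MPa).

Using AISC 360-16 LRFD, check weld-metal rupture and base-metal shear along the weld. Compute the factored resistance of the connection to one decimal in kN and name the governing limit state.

495.7 kN (base-metal shear governs)

Weld metal: throat = 0.707×10 = 7.07 mm, L = 2×204 = 408 mm. φR_n = 0.75 × 0.6 × 490 × 7.07 × 408 = 636.0 kN.
Base metal shear (6 mm plate): yield φR_n = 1.0×0.6×345×6×408 = 506.7 kN; rupture φR_n = 0.75×0.6×450×6×408 = 495.7 kN; take 495.7 kN (rupture).
Governing: min(636.0, 495.7) = 495.7 kN → base-metal shear.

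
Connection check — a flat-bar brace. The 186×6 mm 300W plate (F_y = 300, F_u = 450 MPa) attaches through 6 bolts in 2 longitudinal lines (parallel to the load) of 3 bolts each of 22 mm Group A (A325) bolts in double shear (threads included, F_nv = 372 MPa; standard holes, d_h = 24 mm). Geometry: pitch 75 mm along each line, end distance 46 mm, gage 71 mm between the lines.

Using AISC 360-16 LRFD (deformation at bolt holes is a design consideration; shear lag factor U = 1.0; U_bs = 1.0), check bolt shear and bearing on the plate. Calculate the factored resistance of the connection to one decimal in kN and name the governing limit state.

Bolt shear: A_b = π(22)²/4 = 380.13 mm². φR_n = 0.75 × 372 × 380.13 × 6 × 2 = 1272.7 kN.
Bearing (6 mm plate, F_u = 450 MPa): end bolts L_c = 46 − 24/2 = 34, R_n = min(1.2×34×6×450, 2.4×22×6×450) = 110.16 kN/bolt; interior L_c = 75 − 24 = 51, R_n = 142.56 kN/bolt. φR_n = 0.75 × (2×110.16 + 4×142.56) = 592.9 kN.
Governing: min(1272.7, 592.9) = 592.9 kN → bearing.

592.9 kN (bearing governs)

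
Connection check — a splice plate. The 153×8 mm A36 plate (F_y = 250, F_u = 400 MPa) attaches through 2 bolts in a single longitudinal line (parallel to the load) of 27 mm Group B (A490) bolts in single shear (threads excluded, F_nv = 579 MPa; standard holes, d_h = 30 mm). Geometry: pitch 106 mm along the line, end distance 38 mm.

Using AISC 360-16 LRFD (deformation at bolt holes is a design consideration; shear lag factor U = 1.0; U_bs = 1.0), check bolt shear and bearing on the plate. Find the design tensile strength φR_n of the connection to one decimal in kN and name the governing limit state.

Bolt shear: A_b = π(27)²/4 = 572.56 mm². φR_n = 0.75 × 579 × 572.56 × 2 × 1 = 497.3 kN.
Bearing (8 mm plate, F_u = 400 MPa): end bolts L_c = 38 − 30/2 = 23, R_n = min(1.2×23×8×400, 2.4×27×8×400) = 88.32 kN/bolt; interior L_c = 106 − 30 = 76, R_n = 207.36 kN/bolt. φR_n = 0.75 × (1×88.32 + 1×207.36) = 221.8 kN.
Governing: min(497.3, 221.8) = 221.8 kN → bearing.

221.8 kN (bearing governs)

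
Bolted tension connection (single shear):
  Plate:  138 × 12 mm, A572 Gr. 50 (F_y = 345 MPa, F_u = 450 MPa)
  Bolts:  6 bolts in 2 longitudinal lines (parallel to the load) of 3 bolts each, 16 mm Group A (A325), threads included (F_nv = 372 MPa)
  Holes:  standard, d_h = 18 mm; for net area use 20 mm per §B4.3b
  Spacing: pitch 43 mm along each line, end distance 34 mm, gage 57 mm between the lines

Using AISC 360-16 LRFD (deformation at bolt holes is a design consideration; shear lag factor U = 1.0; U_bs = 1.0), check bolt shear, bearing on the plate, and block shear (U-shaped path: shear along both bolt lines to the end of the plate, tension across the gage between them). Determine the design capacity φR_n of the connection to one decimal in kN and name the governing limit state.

336.6 kN (bolt shear governs)

Bolt shear: A_b = π(16)²/4 = 201.06 mm². φR_n = 0.75 × 372 × 201.06 × 6 × 1 = 336.6 kN.
Bearing (12 mm plate, F_u = 450 MPa): end bolts L_c = 34 − 18/2 = 25, R_n = min(1.2×25×12×450, 2.4×16×12×450) = 162 kN/bolt; interior L_c = 43 − 18 = 25, R_n = 162 kN/bolt. φR_n = 0.75 × (2×162 + 4×162) = 729.0 kN.
Block shear: shear path 2×[34+2×43] = 2×120 mm, A_gv = 2880, A_nv = 2×(120 − 2.5×20)×12 = 1680 mm²; tension across gage: (57 − 1×20)×12 = 444 mm². R_n = min(0.6×450×1680, 0.6×345×2880) + 1.0×450×444 = min(453.6, 596.16) + 199.8 = 653.4 kN. φR_n = 0.75 × 653.4 = 490.1 kN.
Governing: min(336.6, 729.0, 490.1) = 336.6 kN → bolt shear.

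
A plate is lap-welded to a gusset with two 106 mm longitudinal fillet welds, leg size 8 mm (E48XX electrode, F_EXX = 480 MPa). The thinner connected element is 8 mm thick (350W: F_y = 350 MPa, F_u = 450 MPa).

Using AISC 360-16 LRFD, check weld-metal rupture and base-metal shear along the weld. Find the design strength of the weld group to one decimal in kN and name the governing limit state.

Weld metal: throat = 0.707×8 = 5.656 mm, L = 2×106 = 212 mm. φR_n = 0.75 × 0.6 × 480 × 5.656 × 212 = 259.0 kN.
Base metal shear (8 mm plate): yield φR_n = 1.0×0.6×350×8×212 = 356.2 kN; rupture φR_n = 0.75×0.6×450×8×212 = 343.4 kN; take 343.4 kN (rupture).
Governing: min(259.0, 343.4) = 259.0 kN → weld metal.

259.0 kN (weld metal governs)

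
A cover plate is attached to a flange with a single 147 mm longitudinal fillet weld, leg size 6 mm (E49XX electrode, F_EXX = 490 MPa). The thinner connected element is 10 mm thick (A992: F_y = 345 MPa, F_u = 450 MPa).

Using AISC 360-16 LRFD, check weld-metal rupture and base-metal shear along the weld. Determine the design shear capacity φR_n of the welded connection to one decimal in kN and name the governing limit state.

137.5 kN (weld metal governs)

Weld metal: throat = 0.707×6 = 4.242 mm, L = 147 mm. φR_n = 0.75 × 0.6 × 490 × 4.242 × 147 = 137.5 kN.
Base metal shear (10 mm plate): yield φR_n = 1.0×0.6×345×10×147 = 304.3 kN; rupture φR_n = 0.75×0.6×450×10×147 = 297.7 kN; take 297.7 kN (rupture).
Governing: min(137.5, 297.7) = 137.5 kN → weld metal.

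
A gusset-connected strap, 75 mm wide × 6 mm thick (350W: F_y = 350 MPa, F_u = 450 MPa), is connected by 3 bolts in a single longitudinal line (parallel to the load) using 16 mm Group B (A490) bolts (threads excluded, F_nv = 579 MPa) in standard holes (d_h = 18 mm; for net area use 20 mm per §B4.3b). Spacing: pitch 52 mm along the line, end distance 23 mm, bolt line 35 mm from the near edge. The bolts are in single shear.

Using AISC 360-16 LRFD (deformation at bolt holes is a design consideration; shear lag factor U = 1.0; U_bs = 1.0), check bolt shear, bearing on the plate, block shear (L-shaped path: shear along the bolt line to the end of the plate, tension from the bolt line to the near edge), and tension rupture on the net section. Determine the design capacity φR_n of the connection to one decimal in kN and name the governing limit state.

111.4 kN (net-section rupture governs)

Bolt shear: A_b = π(16)²/4 = 201.06 mm². φR_n = 0.75 × 579 × 201.06 × 3 × 1 = 261.9 kN.
Bearing (6 mm plate, F_u = 450 MPa): end bolts L_c = 23 − 18/2 = 14, R_n = min(1.2×14×6×450, 2.4×16×6×450) = 45.36 kN/bolt; interior L_c = 52 − 18 = 34, R_n = 103.68 kN/bolt. φR_n = 0.75 × (1×45.36 + 2×103.68) = 189.5 kN.
Block shear: shear path 1×[23+2×52] = 1×127 mm, A_gv = 762, A_nv = 1×(127 − 2.5×20)×6 = 462 mm²; tension to near edge: (35 − 0.5×20)×6 = 150 mm². R_n = min(0.6×450×462, 0.6×350×762) + 1.0×450×150 = min(124.74, 160.02) + 67.5 = 192.24 kN. φR_n = 0.75 × 192.24 = 144.2 kN.
Tension rupture (net): A_n = (75 − 1×20)×6 = 330 mm² (U = 1.0, A_e = A_n). φR_n = 0.75 × 450 × 330 = 111.4 kN.
Governing: min(261.9, 189.5, 144.2, 111.4) = 111.4 kN → net-section rupture.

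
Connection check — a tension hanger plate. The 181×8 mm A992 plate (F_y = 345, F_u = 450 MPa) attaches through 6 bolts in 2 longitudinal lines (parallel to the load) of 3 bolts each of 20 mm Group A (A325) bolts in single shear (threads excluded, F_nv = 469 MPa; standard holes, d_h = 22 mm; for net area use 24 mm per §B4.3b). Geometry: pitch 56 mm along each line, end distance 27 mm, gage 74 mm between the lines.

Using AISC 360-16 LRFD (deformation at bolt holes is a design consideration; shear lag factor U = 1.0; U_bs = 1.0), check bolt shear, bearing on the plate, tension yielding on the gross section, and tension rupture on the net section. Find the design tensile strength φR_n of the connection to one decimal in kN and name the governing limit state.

359.1 kN (net-section rupture governs)

Bolt shear: A_b = π(20)²/4 = 314.16 mm². φR_n = 0.75 × 469 × 314.16 × 6 × 1 = 663.0 kN.
Bearing (8 mm plate, F_u = 450 MPa): end bolts L_c = 27 − 22/2 = 16, R_n = min(1.2×16×8×450, 2.4×20×8×450) = 69.12 kN/bolt; interior L_c = 56 − 22 = 34, R_n = 146.88 kN/bolt. φR_n = 0.75 × (2×69.12 + 4×146.88) = 544.3 kN.
Tension yield (gross): A_g = 181×8 = 1448 mm². φR_n = 0.90 × 345 × 1448 = 449.6 kN.
Tension rupture (net): A_n = (181 − 2×24)×8 = 1064 mm² (U = 1.0, A_e = A_n). φR_n = 0.75 × 450 × 1064 = 359.1 kN.
Governing: min(663.0, 544.3, 449.6, 359.1) = 359.1 kN → net-section rupture.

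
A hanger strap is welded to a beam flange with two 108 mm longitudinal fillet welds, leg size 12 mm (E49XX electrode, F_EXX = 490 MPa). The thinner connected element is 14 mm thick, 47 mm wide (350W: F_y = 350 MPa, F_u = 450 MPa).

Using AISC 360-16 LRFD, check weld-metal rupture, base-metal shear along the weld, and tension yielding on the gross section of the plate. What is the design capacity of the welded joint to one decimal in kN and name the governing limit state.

207.3 kN (gross-section yield governs)

Weld metal: throat = 0.707×12 = 8.484 mm, L = 2×108 = 216 mm. φR_n = 0.75 × 0.6 × 490 × 8.484 × 216 = 404.1 kN.
Base metal shear (14 mm plate): yield φR_n = 1.0×0.6×350×14×216 = 635.0 kN; rupture φR_n = 0.75×0.6×450×14×216 = 612.4 kN; take 612.4 kN (rupture).
Tension yield (gross): A_g = 47×14 = 658 mm². φR_n = 0.90 × 350 × 658 = 207.3 kN.
Governing: min(404.1, 612.4, 207.3) = 207.3 kN → gross-section yield.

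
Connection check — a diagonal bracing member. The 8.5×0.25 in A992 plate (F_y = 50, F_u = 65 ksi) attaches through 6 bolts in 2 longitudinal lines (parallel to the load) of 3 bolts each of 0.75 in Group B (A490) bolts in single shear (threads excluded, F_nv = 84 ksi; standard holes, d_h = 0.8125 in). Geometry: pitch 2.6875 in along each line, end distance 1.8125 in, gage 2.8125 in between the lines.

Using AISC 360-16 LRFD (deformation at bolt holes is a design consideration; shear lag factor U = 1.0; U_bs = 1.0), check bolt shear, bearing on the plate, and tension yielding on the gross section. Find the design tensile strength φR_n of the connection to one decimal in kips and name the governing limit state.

Bolt shear: A_b = π(0.75)²/4 = 0.44179 in². φR_n = 0.75 × 84 × 0.44179 × 6 × 1 = 167.0 kips.
Bearing (0.25 in plate, F_u = 65 ksi): end bolts L_c = 1.8125 − 0.8125/2 = 1.40625, R_n = min(1.2×1.40625×0.25×65, 2.4×0.75×0.25×65) = 27.422 kips/bolt; interior L_c = 2.6875 − 0.8125 = 1.875, R_n = 29.25 kips/bolt. φR_n = 0.75 × (2×27.422 + 4×29.25) = 128.9 kips.
Tension yield (gross): A_g = 8.5×0.25 = 2.125 in². φR_n = 0.90 × 50 × 2.125 = 95.6 kips.
Governing: min(167.0, 128.9, 95.6) = 95.6 kips → gross-section yield.

95.6 kips (gross-section yield governs)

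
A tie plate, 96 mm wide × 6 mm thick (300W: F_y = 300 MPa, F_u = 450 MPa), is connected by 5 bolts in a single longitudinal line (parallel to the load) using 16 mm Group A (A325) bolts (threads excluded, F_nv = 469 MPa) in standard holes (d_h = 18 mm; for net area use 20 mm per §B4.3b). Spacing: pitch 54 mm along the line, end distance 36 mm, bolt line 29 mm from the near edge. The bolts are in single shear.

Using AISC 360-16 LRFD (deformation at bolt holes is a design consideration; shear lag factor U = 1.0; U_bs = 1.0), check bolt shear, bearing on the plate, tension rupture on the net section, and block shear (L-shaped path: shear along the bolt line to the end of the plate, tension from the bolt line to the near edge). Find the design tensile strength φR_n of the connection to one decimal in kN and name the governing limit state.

153.9 kN (net-section rupture governs)

Bolt shear: A_b = π(16)²/4 = 201.06 mm². φR_n = 0.75 × 469 × 201.06 × 5 × 1 = 353.6 kN.
Bearing (6 mm plate, F_u = 450 MPa): end bolts L_c = 36 − 18/2 = 27, R_n = min(1.2×27×6×450, 2.4×16×6×450) = 87.48 kN/bolt; interior L_c = 54 − 18 = 36, R_n = 103.68 kN/bolt. φR_n = 0.75 × (1×87.48 + 4×103.68) = 376.7 kN.
Tension rupture (net): A_n = (96 − 1×20)×6 = 456 mm² (U = 1.0, A_e = A_n). φR_n = 0.75 × 450 × 456 = 153.9 kN.
Block shear: shear path 1×[36+4×54] = 1×252 mm, A_gv = 1512, A_nv = 1×(252 − 4.5×20)×6 = 972 mm²; tension to near edge: (29 − 0.5×20)×6 = 114 mm². R_n = min(0.6×450×972, 0.6×300×1512) + 1.0×450×114 = min(262.44, 272.16) + 51.3 = 313.74 kN. φR_n = 0.75 × 313.74 = 235.3 kN.
Governing: min(353.6, 376.7, 153.9, 235.3) = 153.9 kN → net-section rupture.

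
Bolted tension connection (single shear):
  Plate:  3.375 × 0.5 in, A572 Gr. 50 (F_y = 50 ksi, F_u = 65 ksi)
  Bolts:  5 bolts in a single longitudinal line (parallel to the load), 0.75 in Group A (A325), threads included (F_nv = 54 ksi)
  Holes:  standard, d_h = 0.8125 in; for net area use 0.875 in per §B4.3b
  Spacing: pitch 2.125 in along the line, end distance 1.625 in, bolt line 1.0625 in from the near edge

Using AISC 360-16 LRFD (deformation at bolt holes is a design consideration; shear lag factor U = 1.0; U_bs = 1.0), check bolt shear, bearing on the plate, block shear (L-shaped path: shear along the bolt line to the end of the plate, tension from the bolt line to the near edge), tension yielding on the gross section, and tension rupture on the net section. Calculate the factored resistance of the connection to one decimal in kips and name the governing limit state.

60.9 kips (net-section rupture governs)

Bolt shear: A_b = π(0.75)²/4 = 0.44179 in². φR_n = 0.75 × 54 × 0.44179 × 5 × 1 = 89.5 kips.
Bearing (0.5 in plate, F_u = 65 ksi): end bolts L_c = 1.625 − 0.8125/2 = 1.21875, R_n = min(1.2×1.21875×0.5×65, 2.4×0.75×0.5×65) = 47.531 kips/bolt; interior L_c = 2.125 − 0.8125 = 1.3125, R_n = 51.188 kips/bolt. φR_n = 0.75 × (1×47.531 + 4×51.188) = 189.2 kips.
Block shear: shear path 1×[1.625+4×2.125] = 1×10.125 in, A_gv = 5.0625, A_nv = 1×(10.125 − 4.5×0.875)×0.5 = 3.0938 in²; tension to near edge: (1.0625 − 0.5×0.875)×0.5 = 0.3125 in². R_n = min(0.6×65×3.0938, 0.6×50×5.0625) + 1.0×65×0.3125 = min(120.66, 151.88) + 20.313 = 140.97 kips. φR_n = 0.75 × 140.97 = 105.7 kips.
Tension yield (gross): A_g = 3.375×0.5 = 1.6875 in². φR_n = 0.90 × 50 × 1.6875 = 75.9 kips.
Tension rupture (net): A_n = (3.375 − 1×0.875)×0.5 = 1.25 in² (U = 1.0, A_e = A_n). φR_n = 0.75 × 65 × 1.25 = 60.9 kips.
Governing: min(89.5, 189.2, 105.7, 75.9, 60.9) = 60.9 kips → net-section rupture.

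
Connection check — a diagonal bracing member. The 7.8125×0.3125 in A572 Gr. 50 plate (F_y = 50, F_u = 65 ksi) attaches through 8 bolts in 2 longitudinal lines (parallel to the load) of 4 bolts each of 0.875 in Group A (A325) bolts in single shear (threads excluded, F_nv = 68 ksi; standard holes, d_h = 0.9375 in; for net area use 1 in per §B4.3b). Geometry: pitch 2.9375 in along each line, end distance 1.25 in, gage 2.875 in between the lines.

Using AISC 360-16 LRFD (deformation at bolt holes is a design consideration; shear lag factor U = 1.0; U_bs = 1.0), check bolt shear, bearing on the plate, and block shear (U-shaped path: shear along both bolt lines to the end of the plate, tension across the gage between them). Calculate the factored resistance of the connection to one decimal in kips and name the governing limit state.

148.5 kips (block shear governs)

Bolt shear: A_b = π(0.875)²/4 = 0.60132 in². φR_n = 0.75 × 68 × 0.60132 × 8 × 1 = 245.3 kips.
Bearing (0.3125 in plate, F_u = 65 ksi): end bolts L_c = 1.25 − 0.9375/2 = 0.78125, R_n = min(1.2×0.78125×0.3125×65, 2.4×0.875×0.3125×65) = 19.043 kips/bolt; interior L_c = 2.9375 − 0.9375 = 2, R_n = 42.656 kips/bolt. φR_n = 0.75 × (2×19.043 + 6×42.656) = 220.5 kips.
Block shear: shear path 2×[1.25+3×2.9375] = 2×10.0625 in, A_gv = 6.2891, A_nv = 2×(10.0625 − 3.5×1)×0.3125 = 4.1016 in²; tension across gage: (2.875 − 1×1)×0.3125 = 0.58594 in². R_n = min(0.6×65×4.1016, 0.6×50×6.2891) + 1.0×65×0.58594 = min(159.96, 188.67) + 38.086 = 198.05 kips. φR_n = 0.75 × 198.05 = 148.5 kips.
Governing: min(245.3, 220.5, 148.5) = 148.5 kips → block shear.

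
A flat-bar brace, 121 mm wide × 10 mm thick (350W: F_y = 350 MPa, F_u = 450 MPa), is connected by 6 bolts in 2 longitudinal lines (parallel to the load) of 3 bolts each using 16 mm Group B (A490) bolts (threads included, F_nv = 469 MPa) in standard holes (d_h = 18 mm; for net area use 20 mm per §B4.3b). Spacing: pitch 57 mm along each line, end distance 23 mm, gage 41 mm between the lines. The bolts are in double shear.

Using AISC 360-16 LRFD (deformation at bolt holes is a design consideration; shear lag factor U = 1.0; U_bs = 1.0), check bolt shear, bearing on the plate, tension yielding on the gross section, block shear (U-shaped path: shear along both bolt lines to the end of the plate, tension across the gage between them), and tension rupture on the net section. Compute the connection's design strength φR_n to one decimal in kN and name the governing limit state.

Bolt shear: A_b = π(16)²/4 = 201.06 mm². φR_n = 0.75 × 469 × 201.06 × 6 × 2 = 848.7 kN.
Bearing (10 mm plate, F_u = 450 MPa): end bolts L_c = 23 − 18/2 = 14, R_n = min(1.2×14×10×450, 2.4×16×10×450) = 75.6 kN/bolt; interior L_c = 57 − 18 = 39, R_n = 172.8 kN/bolt. φR_n = 0.75 × (2×75.6 + 4×172.8) = 631.8 kN.
Tension yield (gross): A_g = 121×10 = 1210 mm². φR_n = 0.90 × 350 × 1210 = 381.2 kN.
Block shear: shear path 2×[23+2×57] = 2×137 mm, A_gv = 2740, A_nv = 2×(137 − 2.5×20)×10 = 1740 mm²; tension across gage: (41 − 1×20)×10 = 210 mm². R_n = min(0.6×450×1740, 0.6×350×2740) + 1.0×450×210 = min(469.8, 575.4) + 94.5 = 564.3 kN. φR_n = 0.75 × 564.3 = 423.2 kN.
Tension rupture (net): A_n = (121 − 2×20)×10 = 810 mm² (U = 1.0, A_e = A_n). φR_n = 0.75 × 450 × 810 = 273.4 kN.
Governing: min(848.7, 631.8, 381.2, 423.2, 273.4) = 273.4 kN → net-section rupture.

273.4 kN (net-section rupture governs)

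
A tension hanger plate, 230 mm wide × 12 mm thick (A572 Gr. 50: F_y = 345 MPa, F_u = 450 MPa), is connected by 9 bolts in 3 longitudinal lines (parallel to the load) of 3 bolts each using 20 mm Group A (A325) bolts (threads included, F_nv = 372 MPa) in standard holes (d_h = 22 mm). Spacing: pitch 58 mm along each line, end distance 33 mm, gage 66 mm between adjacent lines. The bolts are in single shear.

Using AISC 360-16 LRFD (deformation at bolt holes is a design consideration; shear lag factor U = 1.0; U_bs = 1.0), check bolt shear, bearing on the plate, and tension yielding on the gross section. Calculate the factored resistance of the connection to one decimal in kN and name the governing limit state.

788.9 kN (bolt shear governs)

Bolt shear: A_b = π(20)²/4 = 314.16 mm². φR_n = 0.75 × 372 × 314.16 × 9 × 1 = 788.9 kN.
Bearing (12 mm plate, F_u = 450 MPa): end bolts L_c = 33 − 22/2 = 22, R_n = min(1.2×22×12×450, 2.4×20×12×450) = 142.56 kN/bolt; interior L_c = 58 − 22 = 36, R_n = 233.28 kN/bolt. φR_n = 0.75 × (3×142.56 + 6×233.28) = 1370.5 kN.
Tension yield (gross): A_g = 230×12 = 2760 mm². φR_n = 0.90 × 345 × 2760 = 857.0 kN.
Governing: min(788.9, 1370.5, 857.0) = 788.9 kN → bolt shear.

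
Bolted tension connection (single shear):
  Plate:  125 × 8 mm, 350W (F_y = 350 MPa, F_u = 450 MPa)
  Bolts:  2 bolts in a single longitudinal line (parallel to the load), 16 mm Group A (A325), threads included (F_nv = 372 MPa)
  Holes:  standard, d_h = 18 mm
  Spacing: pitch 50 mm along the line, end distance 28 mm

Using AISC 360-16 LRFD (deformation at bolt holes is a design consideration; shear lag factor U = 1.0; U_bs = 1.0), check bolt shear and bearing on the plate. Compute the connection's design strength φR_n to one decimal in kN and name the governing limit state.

112.2 kN (bolt shear governs)

Bolt shear: A_b = π(16)²/4 = 201.06 mm². φR_n = 0.75 × 372 × 201.06 × 2 × 1 = 112.2 kN.
Bearing (8 mm plate, F_u = 450 MPa): end bolts L_c = 28 − 18/2 = 19, R_n = min(1.2×19×8×450, 2.4×16×8×450) = 82.08 kN/bolt; interior L_c = 50 − 18 = 32, R_n = 138.24 kN/bolt. φR_n = 0.75 × (1×82.08 + 1×138.24) = 165.2 kN.
Governing: min(112.2, 165.2) = 112.2 kN → bolt shear.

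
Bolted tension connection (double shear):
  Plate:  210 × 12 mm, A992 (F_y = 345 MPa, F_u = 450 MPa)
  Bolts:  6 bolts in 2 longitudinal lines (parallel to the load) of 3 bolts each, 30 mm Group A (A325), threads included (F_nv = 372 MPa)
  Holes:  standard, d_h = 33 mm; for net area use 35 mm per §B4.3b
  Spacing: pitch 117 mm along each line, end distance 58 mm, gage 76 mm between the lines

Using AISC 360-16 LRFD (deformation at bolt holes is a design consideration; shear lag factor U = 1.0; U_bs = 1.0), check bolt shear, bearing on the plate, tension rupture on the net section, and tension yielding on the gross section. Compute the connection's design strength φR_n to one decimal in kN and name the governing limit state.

567.0 kN (net-section rupture governs)

Bolt shear: A_b = π(30)²/4 = 706.86 mm². φR_n = 0.75 × 372 × 706.86 × 6 × 2 = 2366.6 kN.
Bearing (12 mm plate, F_u = 450 MPa): end bolts L_c = 58 − 33/2 = 41.5, R_n = min(1.2×41.5×12×450, 2.4×30×12×450) = 268.92 kN/bolt; interior L_c = 117 − 33 = 84, R_n = 388.8 kN/bolt. φR_n = 0.75 × (2×268.92 + 4×388.8) = 1569.8 kN.
Tension rupture (net): A_n = (210 − 2×35)×12 = 1680 mm² (U = 1.0, A_e = A_n). φR_n = 0.75 × 450 × 1680 = 567.0 kN.
Tension yield (gross): A_g = 210×12 = 2520 mm². φR_n = 0.90 × 345 × 2520 = 782.5 kN.
Governing: min(2366.6, 1569.8, 567.0, 782.5) = 567.0 kN → net-section rupture.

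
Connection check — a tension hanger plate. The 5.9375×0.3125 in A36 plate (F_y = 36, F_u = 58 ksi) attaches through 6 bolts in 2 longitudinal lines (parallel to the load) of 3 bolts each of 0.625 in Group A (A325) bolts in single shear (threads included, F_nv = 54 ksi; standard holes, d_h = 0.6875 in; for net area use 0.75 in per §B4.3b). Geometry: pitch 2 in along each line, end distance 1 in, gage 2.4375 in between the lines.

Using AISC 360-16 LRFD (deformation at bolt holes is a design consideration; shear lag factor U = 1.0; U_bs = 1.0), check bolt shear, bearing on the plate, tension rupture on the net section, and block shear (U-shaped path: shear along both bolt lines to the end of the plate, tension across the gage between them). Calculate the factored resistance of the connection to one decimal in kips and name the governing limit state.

60.3 kips (net-section rupture governs)

Bolt shear: A_b = π(0.625)²/4 = 0.3068 in². φR_n = 0.75 × 54 × 0.3068 × 6 × 1 = 74.6 kips.
Bearing (0.3125 in plate, F_u = 58 ksi): end bolts L_c = 1 − 0.6875/2 = 0.65625, R_n = min(1.2×0.65625×0.3125×58, 2.4×0.625×0.3125×58) = 14.273 kips/bolt; interior L_c = 2 − 0.6875 = 1.3125, R_n = 27.188 kips/bolt. φR_n = 0.75 × (2×14.273 + 4×27.188) = 103.0 kips.
Tension rupture (net): A_n = (5.9375 − 2×0.75)×0.3125 = 1.3867 in² (U = 1.0, A_e = A_n). φR_n = 0.75 × 58 × 1.3867 = 60.3 kips.
Block shear: shear path 2×[1+2×2] = 2×5 in, A_gv = 3.125, A_nv = 2×(5 − 2.5×0.75)×0.3125 = 1.9531 in²; tension across gage: (2.4375 − 1×0.75)×0.3125 = 0.52734 in². R_n = min(0.6×58×1.9531, 0.6×36×3.125) + 1.0×58×0.52734 = min(67.968, 67.5) + 30.586 = 98.086 kips. φR_n = 0.75 × 98.086 = 73.6 kips.
Governing: min(74.6, 103.0, 60.3, 73.6) = 60.3 kips → net-section rupture.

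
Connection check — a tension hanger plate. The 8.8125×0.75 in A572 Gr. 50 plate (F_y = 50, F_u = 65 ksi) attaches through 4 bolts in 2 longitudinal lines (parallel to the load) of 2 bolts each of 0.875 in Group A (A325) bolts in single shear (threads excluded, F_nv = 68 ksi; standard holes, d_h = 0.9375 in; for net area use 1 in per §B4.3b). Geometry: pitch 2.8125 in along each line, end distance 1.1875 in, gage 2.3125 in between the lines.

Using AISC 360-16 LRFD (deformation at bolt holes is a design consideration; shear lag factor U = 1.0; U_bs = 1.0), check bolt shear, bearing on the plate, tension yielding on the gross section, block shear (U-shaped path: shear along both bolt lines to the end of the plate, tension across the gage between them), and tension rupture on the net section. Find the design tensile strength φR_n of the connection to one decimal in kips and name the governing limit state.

122.7 kips (bolt shear governs)

Bolt shear: A_b = π(0.875)²/4 = 0.60132 in². φR_n = 0.75 × 68 × 0.60132 × 4 × 1 = 122.7 kips.
Bearing (0.75 in plate, F_u = 65 ksi): end bolts L_c = 1.1875 − 0.9375/2 = 0.71875, R_n = min(1.2×0.71875×0.75×65, 2.4×0.875×0.75×65) = 42.047 kips/bolt; interior L_c = 2.8125 − 0.9375 = 1.875, R_n = 102.38 kips/bolt. φR_n = 0.75 × (2×42.047 + 2×102.38) = 216.6 kips.
Tension yield (gross): A_g = 8.8125×0.75 = 6.6094 in². φR_n = 0.90 × 50 × 6.6094 = 297.4 kips.
Block shear: shear path 2×[1.1875+1×2.8125] = 2×4 in, A_gv = 6, A_nv = 2×(4 − 1.5×1)×0.75 = 3.75 in²; tension across gage: (2.3125 − 1×1)×0.75 = 0.98438 in². R_n = min(0.6×65×3.75, 0.6×50×6) + 1.0×65×0.98438 = min(146.25, 180) + 63.985 = 210.24 kips. φR_n = 0.75 × 210.24 = 157.7 kips.
Tension rupture (net): A_n = (8.8125 − 2×1)×0.75 = 5.1094 in² (U = 1.0, A_e = A_n). φR_n = 0.75 × 65 × 5.1094 = 249.1 kips.
Governing: min(122.7, 216.6, 297.4, 157.7, 249.1) = 122.7 kips → bolt shear.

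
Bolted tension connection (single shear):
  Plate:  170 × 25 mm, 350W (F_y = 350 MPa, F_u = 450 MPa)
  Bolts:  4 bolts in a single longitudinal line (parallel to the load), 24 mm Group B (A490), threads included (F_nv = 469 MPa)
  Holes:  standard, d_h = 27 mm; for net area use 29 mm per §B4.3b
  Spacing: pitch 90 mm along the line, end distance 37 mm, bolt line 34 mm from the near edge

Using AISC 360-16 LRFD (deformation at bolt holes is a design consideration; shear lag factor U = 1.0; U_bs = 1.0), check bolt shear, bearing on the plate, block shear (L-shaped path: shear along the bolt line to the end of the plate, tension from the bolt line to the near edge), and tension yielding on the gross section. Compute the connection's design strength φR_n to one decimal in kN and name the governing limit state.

636.5 kN (bolt shear governs)

Bolt shear: A_b = π(24)²/4 = 452.39 mm². φR_n = 0.75 × 469 × 452.39 × 4 × 1 = 636.5 kN.
Bearing (25 mm plate, F_u = 450 MPa): end bolts L_c = 37 − 27/2 = 23.5, R_n = min(1.2×23.5×25×450, 2.4×24×25×450) = 317.25 kN/bolt; interior L_c = 90 − 27 = 63, R_n = 648 kN/bolt. φR_n = 0.75 × (1×317.25 + 3×648) = 1695.9 kN.
Block shear: shear path 1×[37+3×90] = 1×307 mm, A_gv = 7675, A_nv = 1×(307 − 3.5×29)×25 = 5137.5 mm²; tension to near edge: (34 − 0.5×29)×25 = 487.5 mm². R_n = min(0.6×450×5137.5, 0.6×350×7675) + 1.0×450×487.5 = min(1387.1, 1611.8) + 219.38 = 1606.5 kN. φR_n = 0.75 × 1606.5 = 1204.9 kN.
Tension yield (gross): A_g = 170×25 = 4250 mm². φR_n = 0.90 × 350 × 4250 = 1338.8 kN.
Governing: min(636.5, 1695.9, 1204.9, 1338.8) = 636.5 kN → bolt shear.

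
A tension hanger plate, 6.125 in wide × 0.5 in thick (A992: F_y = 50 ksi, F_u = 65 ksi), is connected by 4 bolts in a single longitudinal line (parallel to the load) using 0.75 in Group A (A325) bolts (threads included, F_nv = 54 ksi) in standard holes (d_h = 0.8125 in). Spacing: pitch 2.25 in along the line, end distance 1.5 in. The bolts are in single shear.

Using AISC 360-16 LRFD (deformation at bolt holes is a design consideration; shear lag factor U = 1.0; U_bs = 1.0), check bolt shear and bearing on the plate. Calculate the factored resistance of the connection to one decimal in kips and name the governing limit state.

71.6 kips (bolt shear governs)

Bolt shear: A_b = π(0.75)²/4 = 0.44179 in². φR_n = 0.75 × 54 × 0.44179 × 4 × 1 = 71.6 kips.
Bearing (0.5 in plate, F_u = 65 ksi): end bolts L_c = 1.5 − 0.8125/2 = 1.09375, R_n = min(1.2×1.09375×0.5×65, 2.4×0.75×0.5×65) = 42.656 kips/bolt; interior L_c = 2.25 − 0.8125 = 1.4375, R_n = 56.063 kips/bolt. φR_n = 0.75 × (1×42.656 + 3×56.063) = 158.1 kips.
Governing: min(71.6, 158.1) = 71.6 kips → bolt shear.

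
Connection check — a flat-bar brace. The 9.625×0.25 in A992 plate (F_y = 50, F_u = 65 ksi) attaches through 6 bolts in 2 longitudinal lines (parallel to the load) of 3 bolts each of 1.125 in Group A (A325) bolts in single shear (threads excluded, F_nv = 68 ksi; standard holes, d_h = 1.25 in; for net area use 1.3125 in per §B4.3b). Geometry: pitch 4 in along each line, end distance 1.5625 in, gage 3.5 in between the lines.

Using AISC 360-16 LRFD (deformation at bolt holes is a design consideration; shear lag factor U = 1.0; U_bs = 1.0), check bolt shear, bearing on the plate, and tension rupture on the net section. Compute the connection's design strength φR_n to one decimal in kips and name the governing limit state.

Bolt shear: A_b = π(1.125)²/4 = 0.99402 in². φR_n = 0.75 × 68 × 0.99402 × 6 × 1 = 304.2 kips.
Bearing (0.25 in plate, F_u = 65 ksi): end bolts L_c = 1.5625 − 1.25/2 = 0.9375, R_n = min(1.2×0.9375×0.25×65, 2.4×1.125×0.25×65) = 18.281 kips/bolt; interior L_c = 4 − 1.25 = 2.75, R_n = 43.875 kips/bolt. φR_n = 0.75 × (2×18.281 + 4×43.875) = 159.0 kips.
Tension rupture (net): A_n = (9.625 − 2×1.3125)×0.25 = 1.75 in² (U = 1.0, A_e = A_n). φR_n = 0.75 × 65 × 1.75 = 85.3 kips.
Governing: min(304.2, 159.0, 85.3) = 85.3 kips → net-section rupture.

85.3 kips (net-section rupture governs)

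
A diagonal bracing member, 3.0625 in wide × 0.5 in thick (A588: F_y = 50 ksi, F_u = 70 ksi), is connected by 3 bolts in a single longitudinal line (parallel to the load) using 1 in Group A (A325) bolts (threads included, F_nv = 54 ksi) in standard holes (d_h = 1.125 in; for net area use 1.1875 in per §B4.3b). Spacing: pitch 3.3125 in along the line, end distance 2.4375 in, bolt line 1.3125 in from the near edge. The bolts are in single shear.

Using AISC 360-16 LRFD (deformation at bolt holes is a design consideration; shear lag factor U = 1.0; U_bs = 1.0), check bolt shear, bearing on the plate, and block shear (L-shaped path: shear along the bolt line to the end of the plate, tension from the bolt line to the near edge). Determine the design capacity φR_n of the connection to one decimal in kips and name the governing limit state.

95.4 kips (bolt shear governs)

Bolt shear: A_b = π(1)²/4 = 0.7854 in². φR_n = 0.75 × 54 × 0.7854 × 3 × 1 = 95.4 kips.
Bearing (0.5 in plate, F_u = 70 ksi): end bolts L_c = 2.4375 − 1.125/2 = 1.875, R_n = min(1.2×1.875×0.5×70, 2.4×1×0.5×70) = 78.75 kips/bolt; interior L_c = 3.3125 − 1.125 = 2.1875, R_n = 84 kips/bolt. φR_n = 0.75 × (1×78.75 + 2×84) = 185.1 kips.
Block shear: shear path 1×[2.4375+2×3.3125] = 1×9.0625 in, A_gv = 4.5313, A_nv = 1×(9.0625 − 2.5×1.1875)×0.5 = 3.0469 in²; tension to near edge: (1.3125 − 0.5×1.1875)×0.5 = 0.35938 in². R_n = min(0.6×70×3.0469, 0.6×50×4.5313) + 1.0×70×0.35938 = min(127.97, 135.94) + 25.157 = 153.13 kips. φR_n = 0.75 × 153.13 = 114.8 kips.
Governing: min(95.4, 185.1, 114.8) = 95.4 kips → bolt shear.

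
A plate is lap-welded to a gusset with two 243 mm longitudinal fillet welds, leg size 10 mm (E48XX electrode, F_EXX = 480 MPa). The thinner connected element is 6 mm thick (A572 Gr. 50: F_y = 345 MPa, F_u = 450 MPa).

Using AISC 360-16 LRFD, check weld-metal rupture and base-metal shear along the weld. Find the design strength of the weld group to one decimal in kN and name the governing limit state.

590.5 kN (base-metal shear governs)

Weld metal: throat = 0.707×10 = 7.07 mm, L = 2×243 = 486 mm. φR_n = 0.75 × 0.6 × 480 × 7.07 × 486 = 742.2 kN.
Base metal shear (6 mm plate): yield φR_n = 1.0×0.6×345×6×486 = 603.6 kN; rupture φR_n = 0.75×0.6×450×6×486 = 590.5 kN; take 590.5 kN (rupture).
Governing: min(742.2, 590.5) = 590.5 kN → base-metal shear.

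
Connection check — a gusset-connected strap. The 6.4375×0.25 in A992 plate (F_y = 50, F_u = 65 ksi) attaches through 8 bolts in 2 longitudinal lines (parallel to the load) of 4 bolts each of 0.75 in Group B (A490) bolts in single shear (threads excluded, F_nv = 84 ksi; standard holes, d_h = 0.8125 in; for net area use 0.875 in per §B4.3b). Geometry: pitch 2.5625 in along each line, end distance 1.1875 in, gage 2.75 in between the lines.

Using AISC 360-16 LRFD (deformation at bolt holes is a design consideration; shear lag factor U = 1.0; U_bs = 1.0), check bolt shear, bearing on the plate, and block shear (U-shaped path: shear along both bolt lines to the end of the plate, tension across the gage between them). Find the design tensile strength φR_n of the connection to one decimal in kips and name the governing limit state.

107.9 kips (block shear governs)

Bolt shear: A_b = π(0.75)²/4 = 0.44179 in². φR_n = 0.75 × 84 × 0.44179 × 8 × 1 = 222.7 kips.
Bearing (0.25 in plate, F_u = 65 ksi): end bolts L_c = 1.1875 − 0.8125/2 = 0.78125, R_n = min(1.2×0.78125×0.25×65, 2.4×0.75×0.25×65) = 15.234 kips/bolt; interior L_c = 2.5625 − 0.8125 = 1.75, R_n = 29.25 kips/bolt. φR_n = 0.75 × (2×15.234 + 6×29.25) = 154.5 kips.
Block shear: shear path 2×[1.1875+3×2.5625] = 2×8.875 in, A_gv = 4.4375, A_nv = 2×(8.875 − 3.5×0.875)×0.25 = 2.9063 in²; tension across gage: (2.75 − 1×0.875)×0.25 = 0.46875 in². R_n = min(0.6×65×2.9063, 0.6×50×4.4375) + 1.0×65×0.46875 = min(113.35, 133.13) + 30.469 = 143.82 kips. φR_n = 0.75 × 143.82 = 107.9 kips.
Governing: min(222.7, 154.5, 107.9) = 107.9 kips → block shear.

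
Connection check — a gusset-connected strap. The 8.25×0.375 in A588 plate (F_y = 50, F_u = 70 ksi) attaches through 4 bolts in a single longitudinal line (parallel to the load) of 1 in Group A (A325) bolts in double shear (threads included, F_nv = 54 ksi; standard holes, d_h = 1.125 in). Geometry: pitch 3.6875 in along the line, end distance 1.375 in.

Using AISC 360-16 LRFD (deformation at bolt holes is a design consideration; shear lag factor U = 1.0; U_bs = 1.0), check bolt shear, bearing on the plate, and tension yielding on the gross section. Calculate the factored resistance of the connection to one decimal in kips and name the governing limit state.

Bolt shear: A_b = π(1)²/4 = 0.7854 in². φR_n = 0.75 × 54 × 0.7854 × 4 × 2 = 254.5 kips.
Bearing (0.375 in plate, F_u = 70 ksi): end bolts L_c = 1.375 − 1.125/2 = 0.8125, R_n = min(1.2×0.8125×0.375×70, 2.4×1×0.375×70) = 25.594 kips/bolt; interior L_c = 3.6875 − 1.125 = 2.5625, R_n = 63 kips/bolt. φR_n = 0.75 × (1×25.594 + 3×63) = 160.9 kips.
Tension yield (gross): A_g = 8.25×0.375 = 3.0938 in². φR_n = 0.90 × 50 × 3.0938 = 139.2 kips.
Governing: min(254.5, 160.9, 139.2) = 139.2 kips → gross-section yield.

139.2 kips (gross-section yield governs)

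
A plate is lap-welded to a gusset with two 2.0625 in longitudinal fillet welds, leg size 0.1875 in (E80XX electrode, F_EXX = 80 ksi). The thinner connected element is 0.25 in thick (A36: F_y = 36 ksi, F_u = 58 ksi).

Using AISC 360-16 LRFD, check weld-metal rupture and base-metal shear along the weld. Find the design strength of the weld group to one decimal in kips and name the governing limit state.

19.7 kips (weld metal governs)

Weld metal: throat = 0.707×0.1875 = 0.13256 in, L = 2×2.0625 = 4.125 in. φR_n = 0.75 × 0.6 × 80 × 0.13256 × 4.125 = 19.7 kips.
Base metal shear (0.25 in plate): yield φR_n = 1.0×0.6×36×0.25×4.125 = 22.3 kips; rupture φR_n = 0.75×0.6×58×0.25×4.125 = 26.9 kips; take 22.3 kips (yield).
Governing: min(19.7, 22.3) = 19.7 kips → weld metal.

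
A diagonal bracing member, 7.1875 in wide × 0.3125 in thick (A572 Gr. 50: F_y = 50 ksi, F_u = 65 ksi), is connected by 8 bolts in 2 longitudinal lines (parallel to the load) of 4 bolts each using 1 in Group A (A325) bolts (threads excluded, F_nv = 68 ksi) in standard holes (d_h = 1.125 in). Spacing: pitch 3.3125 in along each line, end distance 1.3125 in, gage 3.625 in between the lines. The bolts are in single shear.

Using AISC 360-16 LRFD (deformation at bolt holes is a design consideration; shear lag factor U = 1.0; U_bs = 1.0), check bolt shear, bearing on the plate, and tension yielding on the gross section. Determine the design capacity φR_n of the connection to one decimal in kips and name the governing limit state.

101.1 kips (gross-section yield governs)

Bolt shear: A_b = π(1)²/4 = 0.7854 in². φR_n = 0.75 × 68 × 0.7854 × 8 × 1 = 320.4 kips.
Bearing (0.3125 in plate, F_u = 65 ksi): end bolts L_c = 1.3125 − 1.125/2 = 0.75, R_n = min(1.2×0.75×0.3125×65, 2.4×1×0.3125×65) = 18.281 kips/bolt; interior L_c = 3.3125 − 1.125 = 2.1875, R_n = 48.75 kips/bolt. φR_n = 0.75 × (2×18.281 + 6×48.75) = 246.8 kips.
Tension yield (gross): A_g = 7.1875×0.3125 = 2.2461 in². φR_n = 0.90 × 50 × 2.2461 = 101.1 kips.
Governing: min(320.4, 246.8, 101.1) = 101.1 kips → gross-section yield.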